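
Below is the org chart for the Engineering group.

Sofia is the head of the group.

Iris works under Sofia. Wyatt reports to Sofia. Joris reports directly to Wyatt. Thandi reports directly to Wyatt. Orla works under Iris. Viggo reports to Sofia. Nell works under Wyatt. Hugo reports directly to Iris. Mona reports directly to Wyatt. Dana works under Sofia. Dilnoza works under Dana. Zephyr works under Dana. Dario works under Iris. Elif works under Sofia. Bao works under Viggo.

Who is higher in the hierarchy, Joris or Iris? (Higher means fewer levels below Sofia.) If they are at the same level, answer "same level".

Joris is 2 levels below Sofia; Iris is 1. Iris is higher.

Iris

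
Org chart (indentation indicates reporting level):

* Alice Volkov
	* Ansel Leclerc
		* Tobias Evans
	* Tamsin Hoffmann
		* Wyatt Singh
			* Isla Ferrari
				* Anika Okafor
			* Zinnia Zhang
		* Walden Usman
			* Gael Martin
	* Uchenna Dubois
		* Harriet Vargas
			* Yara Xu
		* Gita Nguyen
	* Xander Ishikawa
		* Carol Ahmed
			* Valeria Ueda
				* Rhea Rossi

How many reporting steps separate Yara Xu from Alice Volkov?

Chain from Yara Xu up to Alice Volkov: Yara Xu → Harriet Vargas → Uchenna Dubois → Alice Volkov. That is 3 steps up, so Yara Xu is 3 levels below Alice Volkov.

3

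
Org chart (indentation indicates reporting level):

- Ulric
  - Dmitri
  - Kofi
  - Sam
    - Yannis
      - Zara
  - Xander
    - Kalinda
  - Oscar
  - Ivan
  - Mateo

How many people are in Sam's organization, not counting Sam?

2

Sam directly manages Yannis. Under Yannis: Zara (1). That's 2 in total.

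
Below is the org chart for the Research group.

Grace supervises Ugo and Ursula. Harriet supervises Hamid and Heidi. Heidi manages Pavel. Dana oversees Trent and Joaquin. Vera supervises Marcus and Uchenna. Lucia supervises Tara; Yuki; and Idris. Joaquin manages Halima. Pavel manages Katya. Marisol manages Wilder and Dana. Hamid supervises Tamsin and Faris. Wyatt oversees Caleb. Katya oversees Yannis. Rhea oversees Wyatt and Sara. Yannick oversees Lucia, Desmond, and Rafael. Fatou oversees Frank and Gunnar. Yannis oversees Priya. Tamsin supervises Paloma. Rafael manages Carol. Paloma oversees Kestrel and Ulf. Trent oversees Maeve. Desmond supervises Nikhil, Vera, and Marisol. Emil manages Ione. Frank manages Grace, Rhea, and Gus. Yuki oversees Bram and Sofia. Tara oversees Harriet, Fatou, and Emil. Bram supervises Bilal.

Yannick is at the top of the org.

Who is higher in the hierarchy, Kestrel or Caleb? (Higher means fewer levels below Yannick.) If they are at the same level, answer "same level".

Both Kestrel and Caleb are 7 levels below Yannick.

same level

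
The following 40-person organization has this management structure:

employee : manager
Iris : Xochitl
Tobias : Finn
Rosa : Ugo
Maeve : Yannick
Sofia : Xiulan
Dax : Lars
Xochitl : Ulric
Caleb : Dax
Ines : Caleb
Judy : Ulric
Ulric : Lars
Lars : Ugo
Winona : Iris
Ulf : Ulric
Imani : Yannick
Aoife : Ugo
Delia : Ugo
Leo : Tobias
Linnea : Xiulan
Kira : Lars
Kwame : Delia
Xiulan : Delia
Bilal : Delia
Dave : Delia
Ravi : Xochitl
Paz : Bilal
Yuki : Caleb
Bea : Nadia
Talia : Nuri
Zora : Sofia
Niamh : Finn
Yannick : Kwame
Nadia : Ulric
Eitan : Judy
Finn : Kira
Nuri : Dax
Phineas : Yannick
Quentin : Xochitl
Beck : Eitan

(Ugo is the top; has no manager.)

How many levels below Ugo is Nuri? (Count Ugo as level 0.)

3

Chain from Nuri up to Ugo: Nuri → Dax → Lars → Ugo. That is 3 steps up, so Nuri is 3 levels below Ugo.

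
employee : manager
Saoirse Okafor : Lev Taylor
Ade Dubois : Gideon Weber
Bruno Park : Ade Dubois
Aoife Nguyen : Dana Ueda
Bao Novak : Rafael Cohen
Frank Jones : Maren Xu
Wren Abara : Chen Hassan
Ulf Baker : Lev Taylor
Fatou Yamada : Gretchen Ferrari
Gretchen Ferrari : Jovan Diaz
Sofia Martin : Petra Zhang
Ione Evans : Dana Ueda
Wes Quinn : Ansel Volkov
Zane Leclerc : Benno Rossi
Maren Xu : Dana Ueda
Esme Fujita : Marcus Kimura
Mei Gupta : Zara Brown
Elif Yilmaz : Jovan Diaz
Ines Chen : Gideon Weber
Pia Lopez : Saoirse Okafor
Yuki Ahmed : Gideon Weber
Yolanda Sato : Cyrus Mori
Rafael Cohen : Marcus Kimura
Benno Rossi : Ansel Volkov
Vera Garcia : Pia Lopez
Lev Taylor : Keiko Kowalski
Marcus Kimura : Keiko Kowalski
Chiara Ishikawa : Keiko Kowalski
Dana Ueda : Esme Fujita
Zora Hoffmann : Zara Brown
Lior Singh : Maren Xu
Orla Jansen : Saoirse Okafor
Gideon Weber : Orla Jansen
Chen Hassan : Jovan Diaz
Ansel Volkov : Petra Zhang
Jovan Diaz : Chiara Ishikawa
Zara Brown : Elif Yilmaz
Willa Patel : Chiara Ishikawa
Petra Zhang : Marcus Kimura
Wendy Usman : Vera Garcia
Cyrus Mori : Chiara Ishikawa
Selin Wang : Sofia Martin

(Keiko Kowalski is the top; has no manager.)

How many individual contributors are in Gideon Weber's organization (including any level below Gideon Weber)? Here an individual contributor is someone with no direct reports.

3

The people in Gideon Weber's organization with no one reporting to them are Bruno Park, Ines Chen, Yuki Ahmed. That is 3.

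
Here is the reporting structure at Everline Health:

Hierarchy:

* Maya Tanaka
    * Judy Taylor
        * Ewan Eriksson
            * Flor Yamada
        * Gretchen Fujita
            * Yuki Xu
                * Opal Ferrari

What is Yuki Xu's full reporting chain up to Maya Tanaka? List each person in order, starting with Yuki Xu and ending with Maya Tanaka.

Yuki Xu reports to Gretchen Fujita. Gretchen Fujita reports to Judy Taylor. Judy Taylor reports to Maya Tanaka. Maya Tanaka is at the top.

Yuki Xu -> Gretchen Fujita -> Judy Taylor -> Maya Tanaka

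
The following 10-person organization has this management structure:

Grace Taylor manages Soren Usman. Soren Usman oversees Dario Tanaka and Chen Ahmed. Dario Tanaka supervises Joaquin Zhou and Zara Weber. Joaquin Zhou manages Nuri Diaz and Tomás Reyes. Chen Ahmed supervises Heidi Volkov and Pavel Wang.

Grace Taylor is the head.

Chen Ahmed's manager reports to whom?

Grace Taylor

Chen Ahmed reports to Soren Usman, and Soren Usman reports to Grace Taylor. So Chen Ahmed's skip-level manager is Grace Taylor.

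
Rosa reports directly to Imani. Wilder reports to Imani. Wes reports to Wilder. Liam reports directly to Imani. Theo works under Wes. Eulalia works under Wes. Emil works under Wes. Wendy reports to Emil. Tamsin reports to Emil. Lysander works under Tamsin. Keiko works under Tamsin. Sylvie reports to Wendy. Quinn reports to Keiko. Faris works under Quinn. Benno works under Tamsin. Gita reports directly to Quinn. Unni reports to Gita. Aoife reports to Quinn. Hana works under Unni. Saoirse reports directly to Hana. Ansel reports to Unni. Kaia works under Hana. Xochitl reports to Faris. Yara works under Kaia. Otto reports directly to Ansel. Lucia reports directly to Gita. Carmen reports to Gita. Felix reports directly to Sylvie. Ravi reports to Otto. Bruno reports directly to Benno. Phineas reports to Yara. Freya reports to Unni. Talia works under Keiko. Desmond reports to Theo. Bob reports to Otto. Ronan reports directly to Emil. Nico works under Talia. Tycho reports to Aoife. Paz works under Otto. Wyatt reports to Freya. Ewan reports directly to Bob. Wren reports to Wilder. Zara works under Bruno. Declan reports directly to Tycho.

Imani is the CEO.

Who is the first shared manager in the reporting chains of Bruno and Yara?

Tamsin

Bruno's chain of managers is Benno, Tamsin, Emil, Wes, Wilder, Imani. Yara's chain of managers is Kaia, Hana, Unni, Gita, Quinn, Keiko, Tamsin, Emil, Wes, Wilder, Imani. The first manager that appears in both chains is Tamsin.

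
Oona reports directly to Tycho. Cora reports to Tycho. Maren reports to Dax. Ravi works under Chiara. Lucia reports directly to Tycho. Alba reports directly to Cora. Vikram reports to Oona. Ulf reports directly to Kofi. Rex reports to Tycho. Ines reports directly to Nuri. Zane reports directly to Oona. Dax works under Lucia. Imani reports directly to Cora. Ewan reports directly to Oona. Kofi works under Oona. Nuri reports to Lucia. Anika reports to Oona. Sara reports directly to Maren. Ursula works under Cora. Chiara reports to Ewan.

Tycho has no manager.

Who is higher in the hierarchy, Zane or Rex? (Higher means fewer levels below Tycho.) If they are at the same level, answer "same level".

Zane is 2 levels below Tycho; Rex is 1. Rex is higher.

Rex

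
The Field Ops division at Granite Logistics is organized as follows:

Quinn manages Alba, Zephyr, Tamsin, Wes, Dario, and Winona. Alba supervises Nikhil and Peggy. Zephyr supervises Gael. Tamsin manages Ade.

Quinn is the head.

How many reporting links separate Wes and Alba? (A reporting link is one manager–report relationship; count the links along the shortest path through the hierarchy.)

2

Wes is 1 level below Quinn, and Alba is 1 level below Quinn (their lowest common manager). The shortest path runs up from Wes to Quinn and back down to Alba: 1 + 1 = 2 links.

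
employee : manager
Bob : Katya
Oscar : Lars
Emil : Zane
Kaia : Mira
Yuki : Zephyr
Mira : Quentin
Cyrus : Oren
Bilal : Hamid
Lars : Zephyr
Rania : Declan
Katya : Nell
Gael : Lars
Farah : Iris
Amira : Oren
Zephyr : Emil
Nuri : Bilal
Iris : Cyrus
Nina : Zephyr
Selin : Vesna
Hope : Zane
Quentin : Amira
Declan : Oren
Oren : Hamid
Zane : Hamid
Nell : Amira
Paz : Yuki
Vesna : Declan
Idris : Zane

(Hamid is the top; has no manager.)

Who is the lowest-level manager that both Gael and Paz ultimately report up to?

Gael's chain of managers is Lars, Zephyr, Emil, Zane, Hamid. Paz's chain of managers is Yuki, Zephyr, Emil, Zane, Hamid. The first manager that appears in both chains is Zephyr.

Zephyr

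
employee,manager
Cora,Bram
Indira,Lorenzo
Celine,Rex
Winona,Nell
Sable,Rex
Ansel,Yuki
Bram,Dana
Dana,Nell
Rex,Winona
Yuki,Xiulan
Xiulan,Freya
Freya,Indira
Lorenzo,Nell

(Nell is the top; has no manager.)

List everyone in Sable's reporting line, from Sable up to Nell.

Sable -> Rex -> Winona -> Nell

Sable reports to Rex. Rex reports to Winona. Winona reports to Nell. Nell is at the top.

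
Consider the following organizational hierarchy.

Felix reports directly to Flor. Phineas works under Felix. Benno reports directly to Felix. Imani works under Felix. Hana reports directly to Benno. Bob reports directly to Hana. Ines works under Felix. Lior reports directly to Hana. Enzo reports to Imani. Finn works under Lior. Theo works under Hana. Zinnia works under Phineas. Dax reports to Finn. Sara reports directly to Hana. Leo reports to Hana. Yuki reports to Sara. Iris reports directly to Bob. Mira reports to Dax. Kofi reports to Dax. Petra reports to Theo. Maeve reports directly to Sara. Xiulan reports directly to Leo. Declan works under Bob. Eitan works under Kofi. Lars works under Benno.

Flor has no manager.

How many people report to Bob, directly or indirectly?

Bob directly manages Iris, Declan. Iris has no reports. Declan has no reports. So Bob's organization is 2 direct reports plus everyone under them: 1 + 1 = 2.

2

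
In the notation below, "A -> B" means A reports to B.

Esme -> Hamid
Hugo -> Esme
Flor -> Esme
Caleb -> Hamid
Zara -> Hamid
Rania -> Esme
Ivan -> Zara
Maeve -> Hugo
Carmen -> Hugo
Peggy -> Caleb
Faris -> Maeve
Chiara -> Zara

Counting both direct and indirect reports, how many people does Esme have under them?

Esme directly manages Hugo, Flor, Rania. Under Hugo: Carmen, Maeve, Faris (3). Flor has no reports. Rania has no reports. So Esme's organization is 3 direct reports plus everyone under them: 4 + 1 + 1 = 6.

6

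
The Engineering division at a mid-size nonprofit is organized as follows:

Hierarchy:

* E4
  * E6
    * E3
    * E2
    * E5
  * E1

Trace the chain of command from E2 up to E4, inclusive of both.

E2 -> E6 -> E4

E2 reports to E6. E6 reports to E4. E4 is at the top.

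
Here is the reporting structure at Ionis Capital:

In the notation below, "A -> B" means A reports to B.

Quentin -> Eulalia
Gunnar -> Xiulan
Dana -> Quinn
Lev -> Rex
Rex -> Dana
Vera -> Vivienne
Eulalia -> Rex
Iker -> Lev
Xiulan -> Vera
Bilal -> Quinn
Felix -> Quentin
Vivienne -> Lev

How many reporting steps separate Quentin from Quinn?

Chain from Quentin up to Quinn: Quentin → Eulalia → Rex → Dana → Quinn. That is 4 steps up, so Quentin is 4 levels below Quinn.

4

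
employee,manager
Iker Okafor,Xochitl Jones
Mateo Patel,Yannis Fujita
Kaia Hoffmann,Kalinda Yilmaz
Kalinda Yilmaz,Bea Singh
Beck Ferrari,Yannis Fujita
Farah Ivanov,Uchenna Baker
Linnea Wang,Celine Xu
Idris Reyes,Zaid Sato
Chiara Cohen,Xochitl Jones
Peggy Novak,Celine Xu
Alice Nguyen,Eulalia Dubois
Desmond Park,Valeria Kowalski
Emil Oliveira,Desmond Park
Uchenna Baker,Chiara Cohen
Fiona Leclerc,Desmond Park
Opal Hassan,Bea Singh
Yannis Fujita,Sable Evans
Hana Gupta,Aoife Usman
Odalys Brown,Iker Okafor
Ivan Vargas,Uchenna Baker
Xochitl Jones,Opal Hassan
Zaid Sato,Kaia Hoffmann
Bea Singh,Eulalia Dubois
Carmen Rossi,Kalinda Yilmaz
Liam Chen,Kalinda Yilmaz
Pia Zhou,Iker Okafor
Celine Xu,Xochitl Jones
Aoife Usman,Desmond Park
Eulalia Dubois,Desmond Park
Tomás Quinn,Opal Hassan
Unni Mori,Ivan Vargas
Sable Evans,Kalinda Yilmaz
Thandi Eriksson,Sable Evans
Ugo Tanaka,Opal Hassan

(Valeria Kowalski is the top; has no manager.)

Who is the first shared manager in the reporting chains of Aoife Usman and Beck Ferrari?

Aoife Usman's chain of managers is Desmond Park, Valeria Kowalski. Beck Ferrari's chain of managers is Yannis Fujita, Sable Evans, Kalinda Yilmaz, Bea Singh, Eulalia Dubois, Desmond Park, Valeria Kowalski. The first manager that appears in both chains is Desmond Park.

Desmond Park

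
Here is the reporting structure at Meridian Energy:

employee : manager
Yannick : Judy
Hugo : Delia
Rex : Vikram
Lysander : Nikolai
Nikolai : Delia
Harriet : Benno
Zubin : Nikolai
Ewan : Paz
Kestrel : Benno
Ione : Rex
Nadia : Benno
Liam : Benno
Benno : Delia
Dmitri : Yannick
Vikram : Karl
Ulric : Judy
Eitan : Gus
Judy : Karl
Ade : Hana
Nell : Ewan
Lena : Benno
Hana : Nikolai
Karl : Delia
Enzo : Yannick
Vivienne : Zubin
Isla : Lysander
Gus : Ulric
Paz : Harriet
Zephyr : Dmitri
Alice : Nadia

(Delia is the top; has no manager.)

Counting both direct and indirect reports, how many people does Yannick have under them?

Yannick directly manages Enzo, Dmitri. Enzo has no reports. Under Dmitri: Zephyr (1). So Yannick's organization is 2 direct reports plus everyone under them: 1 + 2 = 3.

3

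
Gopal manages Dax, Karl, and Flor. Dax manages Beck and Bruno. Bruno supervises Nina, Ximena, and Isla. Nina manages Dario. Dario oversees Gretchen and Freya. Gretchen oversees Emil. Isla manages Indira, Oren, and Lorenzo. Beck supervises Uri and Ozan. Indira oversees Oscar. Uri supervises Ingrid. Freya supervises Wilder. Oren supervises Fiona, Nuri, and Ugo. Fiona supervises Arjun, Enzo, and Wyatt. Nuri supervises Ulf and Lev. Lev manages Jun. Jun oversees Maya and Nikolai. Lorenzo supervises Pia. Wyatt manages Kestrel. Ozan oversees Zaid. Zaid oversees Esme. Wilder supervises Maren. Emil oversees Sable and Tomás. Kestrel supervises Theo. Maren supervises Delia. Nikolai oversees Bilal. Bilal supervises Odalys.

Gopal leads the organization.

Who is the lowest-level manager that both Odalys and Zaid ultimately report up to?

Odalys's chain of managers is Bilal, Nikolai, Jun, Lev, Nuri, Oren, Isla, Bruno, Dax, Gopal. Zaid's chain of managers is Ozan, Beck, Dax, Gopal. The first manager that appears in both chains is Dax.

Dax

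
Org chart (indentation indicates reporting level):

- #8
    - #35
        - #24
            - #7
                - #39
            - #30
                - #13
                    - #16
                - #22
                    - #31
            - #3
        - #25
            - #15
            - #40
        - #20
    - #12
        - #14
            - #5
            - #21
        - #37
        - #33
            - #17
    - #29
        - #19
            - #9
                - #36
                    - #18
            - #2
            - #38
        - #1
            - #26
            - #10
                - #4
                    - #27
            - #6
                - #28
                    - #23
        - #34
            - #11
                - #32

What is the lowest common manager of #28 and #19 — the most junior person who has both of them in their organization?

#28's chain of managers is #6, #1, #29, #8. #19's chain of managers is #29, #8. The first manager that appears in both chains is #29.

#29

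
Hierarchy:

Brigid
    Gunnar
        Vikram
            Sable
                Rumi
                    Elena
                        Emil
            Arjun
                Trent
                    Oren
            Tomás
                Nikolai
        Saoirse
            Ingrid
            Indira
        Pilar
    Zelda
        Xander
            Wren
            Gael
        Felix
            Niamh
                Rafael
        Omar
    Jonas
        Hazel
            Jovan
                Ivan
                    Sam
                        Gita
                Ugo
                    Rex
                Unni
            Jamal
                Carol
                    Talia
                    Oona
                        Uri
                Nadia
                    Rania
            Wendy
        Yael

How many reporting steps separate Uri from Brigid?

Chain from Uri up to Brigid: Uri → Oona → Carol → Jamal → Hazel → Jonas → Brigid. That is 6 steps up, so Uri is 6 levels below Brigid.

6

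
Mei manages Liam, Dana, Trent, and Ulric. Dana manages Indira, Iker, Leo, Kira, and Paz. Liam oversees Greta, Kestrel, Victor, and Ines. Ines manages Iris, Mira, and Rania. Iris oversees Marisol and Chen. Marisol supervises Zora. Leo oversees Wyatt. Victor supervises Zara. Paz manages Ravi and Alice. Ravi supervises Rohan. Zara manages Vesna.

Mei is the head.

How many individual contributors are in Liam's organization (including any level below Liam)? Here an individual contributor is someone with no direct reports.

The people in Liam's organization with no one reporting to them are Kestrel, Vesna, Greta, Rania, Mira, Chen, Zora. That is 7.

7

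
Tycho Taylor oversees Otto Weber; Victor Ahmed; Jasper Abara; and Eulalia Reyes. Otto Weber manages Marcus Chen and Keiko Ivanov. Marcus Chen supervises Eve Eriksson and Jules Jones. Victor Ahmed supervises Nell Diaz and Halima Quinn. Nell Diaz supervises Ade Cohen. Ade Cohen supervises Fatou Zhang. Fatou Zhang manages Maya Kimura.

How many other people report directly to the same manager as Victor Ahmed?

Victor Ahmed reports to Tycho Taylor. Tycho Taylor's other direct reports are Otto Weber, Jasper Abara, Eulalia Reyes — 3 peers.

3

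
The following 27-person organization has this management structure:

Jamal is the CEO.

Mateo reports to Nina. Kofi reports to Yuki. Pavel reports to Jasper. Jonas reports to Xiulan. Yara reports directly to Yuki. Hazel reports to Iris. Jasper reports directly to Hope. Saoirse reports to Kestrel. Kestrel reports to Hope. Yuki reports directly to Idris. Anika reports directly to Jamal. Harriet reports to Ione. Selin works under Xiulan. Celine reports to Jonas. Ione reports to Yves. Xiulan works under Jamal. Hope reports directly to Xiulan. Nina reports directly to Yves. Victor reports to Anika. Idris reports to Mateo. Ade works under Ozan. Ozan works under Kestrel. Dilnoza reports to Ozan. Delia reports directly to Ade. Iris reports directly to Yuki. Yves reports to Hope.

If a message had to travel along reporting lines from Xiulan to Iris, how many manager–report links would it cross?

Iris is in Xiulan's organization: the chain from Iris up to Xiulan is Iris → Yuki → Idris → Mateo → Nina → Yves → Hope → Xiulan, which is 7 links.

7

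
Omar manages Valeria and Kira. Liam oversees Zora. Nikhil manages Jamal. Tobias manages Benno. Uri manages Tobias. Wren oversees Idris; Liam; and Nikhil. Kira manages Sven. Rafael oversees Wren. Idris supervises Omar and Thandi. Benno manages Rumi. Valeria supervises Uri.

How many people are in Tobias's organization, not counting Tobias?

Tobias directly manages Benno. Under Benno: Rumi (1). That's 2 in total.

2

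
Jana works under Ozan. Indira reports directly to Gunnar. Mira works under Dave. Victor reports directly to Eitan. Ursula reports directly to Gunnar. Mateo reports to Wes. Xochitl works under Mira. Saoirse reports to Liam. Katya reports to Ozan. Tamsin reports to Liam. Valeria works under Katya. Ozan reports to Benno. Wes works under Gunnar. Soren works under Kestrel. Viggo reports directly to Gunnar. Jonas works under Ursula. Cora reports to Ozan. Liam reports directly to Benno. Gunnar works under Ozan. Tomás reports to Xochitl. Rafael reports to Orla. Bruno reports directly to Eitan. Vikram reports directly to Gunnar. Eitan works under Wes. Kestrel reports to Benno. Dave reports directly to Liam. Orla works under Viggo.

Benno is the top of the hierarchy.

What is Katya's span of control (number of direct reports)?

1

Katya directly manages Valeria. That is 1 direct report.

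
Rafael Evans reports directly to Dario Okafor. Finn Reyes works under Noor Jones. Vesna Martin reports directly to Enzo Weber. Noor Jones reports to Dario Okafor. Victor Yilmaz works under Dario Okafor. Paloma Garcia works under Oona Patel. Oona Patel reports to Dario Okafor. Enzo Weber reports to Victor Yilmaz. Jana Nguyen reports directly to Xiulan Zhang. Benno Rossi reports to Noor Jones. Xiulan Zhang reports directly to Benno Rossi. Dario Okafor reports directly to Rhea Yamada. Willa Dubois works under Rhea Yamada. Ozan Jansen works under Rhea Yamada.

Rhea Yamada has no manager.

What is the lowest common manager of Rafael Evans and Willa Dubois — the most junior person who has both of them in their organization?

Rhea Yamada

Rafael Evans's chain of managers is Dario Okafor, Rhea Yamada. Willa Dubois's chain of managers is Rhea Yamada. The first manager that appears in both chains is Rhea Yamada.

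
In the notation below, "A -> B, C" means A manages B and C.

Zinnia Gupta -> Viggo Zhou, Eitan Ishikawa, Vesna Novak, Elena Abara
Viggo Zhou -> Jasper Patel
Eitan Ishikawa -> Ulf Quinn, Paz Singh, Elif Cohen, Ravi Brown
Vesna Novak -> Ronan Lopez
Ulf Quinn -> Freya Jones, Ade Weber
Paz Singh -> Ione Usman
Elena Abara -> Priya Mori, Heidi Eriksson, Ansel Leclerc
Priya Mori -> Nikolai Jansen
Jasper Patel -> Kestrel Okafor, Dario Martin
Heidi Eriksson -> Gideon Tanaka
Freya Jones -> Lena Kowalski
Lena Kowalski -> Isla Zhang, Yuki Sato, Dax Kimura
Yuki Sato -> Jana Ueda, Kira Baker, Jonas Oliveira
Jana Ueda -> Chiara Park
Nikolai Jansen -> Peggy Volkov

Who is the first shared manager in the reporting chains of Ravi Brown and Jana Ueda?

Eitan Ishikawa

Ravi Brown's chain of managers is Eitan Ishikawa, Zinnia Gupta. Jana Ueda's chain of managers is Yuki Sato, Lena Kowalski, Freya Jones, Ulf Quinn, Eitan Ishikawa, Zinnia Gupta. The first manager that appears in both chains is Eitan Ishikawa.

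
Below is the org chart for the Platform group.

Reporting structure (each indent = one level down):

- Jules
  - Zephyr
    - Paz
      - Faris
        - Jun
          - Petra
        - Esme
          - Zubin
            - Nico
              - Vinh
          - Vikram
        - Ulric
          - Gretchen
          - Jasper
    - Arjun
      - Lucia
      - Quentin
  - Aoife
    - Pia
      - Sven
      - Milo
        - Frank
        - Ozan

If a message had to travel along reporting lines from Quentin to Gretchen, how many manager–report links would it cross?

6

Quentin is 2 levels below Zephyr, and Gretchen is 4 levels below Zephyr (their lowest common manager). The shortest path runs up from Quentin to Zephyr and back down to Gretchen: 2 + 4 = 6 links.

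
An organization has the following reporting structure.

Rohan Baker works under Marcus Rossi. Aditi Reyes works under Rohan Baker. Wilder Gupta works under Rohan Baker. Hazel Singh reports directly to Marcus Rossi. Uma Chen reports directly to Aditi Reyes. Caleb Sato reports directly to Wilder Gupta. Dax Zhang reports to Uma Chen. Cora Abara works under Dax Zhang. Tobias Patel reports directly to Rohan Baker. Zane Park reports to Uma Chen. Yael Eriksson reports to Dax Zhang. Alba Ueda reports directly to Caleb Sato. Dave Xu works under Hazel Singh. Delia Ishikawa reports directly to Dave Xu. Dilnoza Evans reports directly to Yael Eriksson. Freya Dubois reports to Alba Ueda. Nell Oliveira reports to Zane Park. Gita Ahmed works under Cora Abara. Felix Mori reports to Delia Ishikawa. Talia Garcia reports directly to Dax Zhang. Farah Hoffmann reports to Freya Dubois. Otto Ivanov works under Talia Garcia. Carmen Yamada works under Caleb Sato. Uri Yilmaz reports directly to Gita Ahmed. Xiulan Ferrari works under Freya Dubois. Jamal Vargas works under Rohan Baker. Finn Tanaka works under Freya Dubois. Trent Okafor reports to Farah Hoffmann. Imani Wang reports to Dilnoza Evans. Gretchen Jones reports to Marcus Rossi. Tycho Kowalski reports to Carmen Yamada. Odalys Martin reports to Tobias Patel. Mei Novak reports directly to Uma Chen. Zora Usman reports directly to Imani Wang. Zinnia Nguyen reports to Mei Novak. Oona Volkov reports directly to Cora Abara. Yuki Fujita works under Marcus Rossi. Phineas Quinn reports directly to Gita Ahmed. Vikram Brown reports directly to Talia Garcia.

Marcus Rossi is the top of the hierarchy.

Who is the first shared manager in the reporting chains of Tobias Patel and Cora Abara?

Rohan Baker

Tobias Patel's chain of managers is Rohan Baker, Marcus Rossi. Cora Abara's chain of managers is Dax Zhang, Uma Chen, Aditi Reyes, Rohan Baker, Marcus Rossi. The first manager that appears in both chains is Rohan Baker.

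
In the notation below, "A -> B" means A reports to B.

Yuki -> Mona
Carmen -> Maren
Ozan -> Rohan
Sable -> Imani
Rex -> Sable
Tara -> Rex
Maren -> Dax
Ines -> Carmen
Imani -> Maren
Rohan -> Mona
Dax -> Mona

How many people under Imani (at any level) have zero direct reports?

1

The only person in Imani's organization with no one reporting to them is Tara. That is 1.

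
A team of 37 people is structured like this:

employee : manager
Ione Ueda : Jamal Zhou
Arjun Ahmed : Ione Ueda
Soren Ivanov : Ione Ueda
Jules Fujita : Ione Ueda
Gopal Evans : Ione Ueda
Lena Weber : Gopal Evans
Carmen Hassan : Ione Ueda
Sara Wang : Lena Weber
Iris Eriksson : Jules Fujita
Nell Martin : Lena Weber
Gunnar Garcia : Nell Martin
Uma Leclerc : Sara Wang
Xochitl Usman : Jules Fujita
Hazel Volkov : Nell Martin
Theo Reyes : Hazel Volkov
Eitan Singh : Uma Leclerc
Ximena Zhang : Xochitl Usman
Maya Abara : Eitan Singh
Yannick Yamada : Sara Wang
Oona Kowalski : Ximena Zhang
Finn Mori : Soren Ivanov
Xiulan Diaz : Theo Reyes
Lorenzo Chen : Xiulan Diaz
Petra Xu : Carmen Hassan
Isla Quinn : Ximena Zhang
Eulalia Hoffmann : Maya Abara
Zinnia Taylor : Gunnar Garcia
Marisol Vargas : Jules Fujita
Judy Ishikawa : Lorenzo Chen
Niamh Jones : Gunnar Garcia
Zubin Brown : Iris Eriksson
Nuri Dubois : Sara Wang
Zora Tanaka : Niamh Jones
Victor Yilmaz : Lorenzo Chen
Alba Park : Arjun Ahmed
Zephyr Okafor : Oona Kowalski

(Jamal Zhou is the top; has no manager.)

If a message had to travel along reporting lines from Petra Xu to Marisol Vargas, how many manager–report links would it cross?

4

Petra Xu is 2 levels below Ione Ueda, and Marisol Vargas is 2 levels below Ione Ueda (their lowest common manager). The shortest path runs up from Petra Xu to Ione Ueda and back down to Marisol Vargas: 2 + 2 = 4 links.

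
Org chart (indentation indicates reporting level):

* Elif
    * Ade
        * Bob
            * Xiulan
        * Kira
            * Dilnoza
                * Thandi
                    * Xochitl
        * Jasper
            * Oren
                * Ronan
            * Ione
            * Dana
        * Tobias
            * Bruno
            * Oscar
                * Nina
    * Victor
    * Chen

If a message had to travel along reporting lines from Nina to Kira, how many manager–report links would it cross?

4

Nina is 3 levels below Ade, and Kira is 1 level below Ade (their lowest common manager). The shortest path runs up from Nina to Ade and back down to Kira: 3 + 1 = 4 links.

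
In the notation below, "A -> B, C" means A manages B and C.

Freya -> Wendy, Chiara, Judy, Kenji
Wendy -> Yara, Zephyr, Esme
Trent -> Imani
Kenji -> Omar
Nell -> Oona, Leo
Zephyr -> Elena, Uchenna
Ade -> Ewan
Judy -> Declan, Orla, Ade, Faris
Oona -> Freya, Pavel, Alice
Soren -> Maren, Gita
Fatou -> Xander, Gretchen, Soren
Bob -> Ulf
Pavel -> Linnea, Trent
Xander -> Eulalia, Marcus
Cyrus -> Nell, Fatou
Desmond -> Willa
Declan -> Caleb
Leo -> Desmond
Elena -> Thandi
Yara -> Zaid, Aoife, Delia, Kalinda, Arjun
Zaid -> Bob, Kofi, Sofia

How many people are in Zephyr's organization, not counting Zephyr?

3

Zephyr directly manages Elena, Uchenna. Under Elena: Thandi (1). Uchenna has no reports. So Zephyr's organization is 2 direct reports plus everyone under them: 2 + 1 = 3.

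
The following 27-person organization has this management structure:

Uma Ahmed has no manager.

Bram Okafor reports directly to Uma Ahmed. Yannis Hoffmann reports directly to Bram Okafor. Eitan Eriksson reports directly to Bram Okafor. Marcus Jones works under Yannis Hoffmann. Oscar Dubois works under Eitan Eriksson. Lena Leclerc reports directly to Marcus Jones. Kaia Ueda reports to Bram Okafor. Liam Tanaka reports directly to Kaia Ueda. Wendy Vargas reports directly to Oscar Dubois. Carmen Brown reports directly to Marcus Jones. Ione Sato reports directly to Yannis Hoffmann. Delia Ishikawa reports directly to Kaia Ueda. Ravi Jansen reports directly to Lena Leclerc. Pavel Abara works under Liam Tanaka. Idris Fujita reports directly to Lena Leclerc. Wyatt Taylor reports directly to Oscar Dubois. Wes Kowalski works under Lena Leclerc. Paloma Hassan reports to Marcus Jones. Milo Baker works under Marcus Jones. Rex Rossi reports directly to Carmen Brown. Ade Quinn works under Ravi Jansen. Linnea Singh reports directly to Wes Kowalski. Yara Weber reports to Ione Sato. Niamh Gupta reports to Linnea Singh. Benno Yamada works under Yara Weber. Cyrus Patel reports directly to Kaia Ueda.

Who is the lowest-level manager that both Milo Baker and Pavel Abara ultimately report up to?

Bram Okafor

Milo Baker's chain of managers is Marcus Jones, Yannis Hoffmann, Bram Okafor, Uma Ahmed. Pavel Abara's chain of managers is Liam Tanaka, Kaia Ueda, Bram Okafor, Uma Ahmed. The first manager that appears in both chains is Bram Okafor.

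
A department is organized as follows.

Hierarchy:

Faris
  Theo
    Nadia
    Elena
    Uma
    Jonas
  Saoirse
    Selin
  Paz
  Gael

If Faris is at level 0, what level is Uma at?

2

Chain from Uma up to Faris: Uma → Theo → Faris. That is 2 steps up, so Uma is 2 levels below Faris.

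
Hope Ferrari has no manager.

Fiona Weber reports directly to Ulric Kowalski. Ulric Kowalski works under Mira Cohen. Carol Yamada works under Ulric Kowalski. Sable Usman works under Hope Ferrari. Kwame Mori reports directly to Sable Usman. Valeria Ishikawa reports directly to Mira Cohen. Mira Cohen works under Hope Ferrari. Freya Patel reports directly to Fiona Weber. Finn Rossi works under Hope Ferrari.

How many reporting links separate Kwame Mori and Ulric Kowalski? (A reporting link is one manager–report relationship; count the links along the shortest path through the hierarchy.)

Kwame Mori is 2 levels below Hope Ferrari, and Ulric Kowalski is 2 levels below Hope Ferrari (their lowest common manager). The shortest path runs up from Kwame Mori to Hope Ferrari and back down to Ulric Kowalski: 2 + 2 = 4 links.

4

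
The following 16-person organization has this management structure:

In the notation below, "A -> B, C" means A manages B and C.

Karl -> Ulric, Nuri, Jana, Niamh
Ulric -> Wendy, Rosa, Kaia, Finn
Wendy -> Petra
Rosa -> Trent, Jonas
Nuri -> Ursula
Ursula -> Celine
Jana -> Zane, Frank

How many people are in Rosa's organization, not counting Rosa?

Rosa directly manages Trent, Jonas. Trent has no reports. Jonas has no reports. So Rosa's organization is 2 direct reports plus everyone under them: 1 + 1 = 2.

2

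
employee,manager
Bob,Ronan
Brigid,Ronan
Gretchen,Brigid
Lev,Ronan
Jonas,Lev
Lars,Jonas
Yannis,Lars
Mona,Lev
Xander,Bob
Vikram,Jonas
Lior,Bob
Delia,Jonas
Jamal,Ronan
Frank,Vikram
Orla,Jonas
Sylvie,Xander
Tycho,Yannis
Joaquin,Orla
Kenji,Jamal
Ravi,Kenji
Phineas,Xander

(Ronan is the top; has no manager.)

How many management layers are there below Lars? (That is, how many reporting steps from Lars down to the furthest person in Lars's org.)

The longest chain under Lars runs Lars → Yannis → Tycho, which is 2 levels below Lars.

2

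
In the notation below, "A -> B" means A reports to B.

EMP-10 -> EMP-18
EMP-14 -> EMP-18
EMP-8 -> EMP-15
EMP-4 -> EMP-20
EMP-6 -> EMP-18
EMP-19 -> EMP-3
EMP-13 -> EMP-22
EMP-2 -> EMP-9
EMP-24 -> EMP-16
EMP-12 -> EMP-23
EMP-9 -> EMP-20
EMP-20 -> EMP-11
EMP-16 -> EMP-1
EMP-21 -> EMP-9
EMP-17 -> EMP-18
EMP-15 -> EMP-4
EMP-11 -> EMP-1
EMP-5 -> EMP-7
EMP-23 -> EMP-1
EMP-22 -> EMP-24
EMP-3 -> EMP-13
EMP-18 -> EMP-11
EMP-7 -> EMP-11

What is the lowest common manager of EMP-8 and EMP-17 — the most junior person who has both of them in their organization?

EMP-8's chain of managers is EMP-15, EMP-4, EMP-20, EMP-11, EMP-1. EMP-17's chain of managers is EMP-18, EMP-11, EMP-1. The first manager that appears in both chains is EMP-11.

EMP-11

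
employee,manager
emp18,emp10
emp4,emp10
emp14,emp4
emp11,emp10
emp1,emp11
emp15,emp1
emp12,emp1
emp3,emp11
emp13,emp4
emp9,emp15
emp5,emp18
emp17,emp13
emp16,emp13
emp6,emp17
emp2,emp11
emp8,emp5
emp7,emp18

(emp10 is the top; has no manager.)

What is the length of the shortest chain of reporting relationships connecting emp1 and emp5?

emp1 is 2 levels below emp10, and emp5 is 2 levels below emp10 (their lowest common manager). The shortest path runs up from emp1 to emp10 and back down to emp5: 2 + 2 = 4 links.

4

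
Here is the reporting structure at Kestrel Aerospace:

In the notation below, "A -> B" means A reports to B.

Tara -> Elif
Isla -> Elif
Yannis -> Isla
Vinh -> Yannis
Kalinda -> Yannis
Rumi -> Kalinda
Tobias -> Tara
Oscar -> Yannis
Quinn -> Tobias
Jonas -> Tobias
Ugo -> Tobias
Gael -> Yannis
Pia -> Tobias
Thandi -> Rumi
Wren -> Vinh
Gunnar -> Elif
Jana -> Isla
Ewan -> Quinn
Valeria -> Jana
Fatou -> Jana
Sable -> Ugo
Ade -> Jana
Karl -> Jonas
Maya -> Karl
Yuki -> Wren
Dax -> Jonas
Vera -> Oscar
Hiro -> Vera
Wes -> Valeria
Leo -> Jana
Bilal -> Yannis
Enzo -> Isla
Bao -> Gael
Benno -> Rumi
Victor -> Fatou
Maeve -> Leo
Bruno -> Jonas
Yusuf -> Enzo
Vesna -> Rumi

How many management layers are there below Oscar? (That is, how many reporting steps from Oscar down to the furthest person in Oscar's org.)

2

The longest chain under Oscar runs Oscar → Vera → Hiro, which is 2 levels below Oscar.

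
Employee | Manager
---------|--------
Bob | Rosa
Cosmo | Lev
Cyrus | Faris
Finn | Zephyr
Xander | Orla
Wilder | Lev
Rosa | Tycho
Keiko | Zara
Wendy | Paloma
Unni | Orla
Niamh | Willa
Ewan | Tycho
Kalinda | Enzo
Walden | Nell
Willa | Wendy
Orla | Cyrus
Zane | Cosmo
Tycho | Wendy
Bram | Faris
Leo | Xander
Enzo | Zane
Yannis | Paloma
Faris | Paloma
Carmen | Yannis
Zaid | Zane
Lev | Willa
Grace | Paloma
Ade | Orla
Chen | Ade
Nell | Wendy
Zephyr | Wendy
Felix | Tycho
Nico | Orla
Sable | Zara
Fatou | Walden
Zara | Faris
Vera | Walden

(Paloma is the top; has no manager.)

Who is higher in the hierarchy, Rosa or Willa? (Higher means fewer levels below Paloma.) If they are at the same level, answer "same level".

Willa

Rosa is 3 levels below Paloma; Willa is 2. Willa is higher.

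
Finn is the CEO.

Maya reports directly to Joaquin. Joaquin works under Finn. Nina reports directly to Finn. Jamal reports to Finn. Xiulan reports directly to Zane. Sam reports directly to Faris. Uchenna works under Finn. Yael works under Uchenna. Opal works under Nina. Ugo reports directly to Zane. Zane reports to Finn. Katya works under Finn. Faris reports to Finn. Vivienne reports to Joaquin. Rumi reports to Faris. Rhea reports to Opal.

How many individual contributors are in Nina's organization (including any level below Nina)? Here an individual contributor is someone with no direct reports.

The only person in Nina's organization with no one reporting to them is Rhea. That is 1.

1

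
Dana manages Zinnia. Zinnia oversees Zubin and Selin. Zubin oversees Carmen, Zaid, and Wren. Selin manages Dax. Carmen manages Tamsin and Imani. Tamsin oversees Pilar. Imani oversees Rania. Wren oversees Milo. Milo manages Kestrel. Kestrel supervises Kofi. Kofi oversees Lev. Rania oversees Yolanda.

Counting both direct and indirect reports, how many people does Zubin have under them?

12

Zubin directly manages Carmen, Zaid, Wren. Under Carmen: Imani, Rania, Yolanda, Tamsin, Pilar (5). Zaid has no reports. Under Wren: Milo, Kestrel, Kofi, Lev (4). So Zubin's organization is 3 direct reports plus everyone under them: 6 + 1 + 5 = 12.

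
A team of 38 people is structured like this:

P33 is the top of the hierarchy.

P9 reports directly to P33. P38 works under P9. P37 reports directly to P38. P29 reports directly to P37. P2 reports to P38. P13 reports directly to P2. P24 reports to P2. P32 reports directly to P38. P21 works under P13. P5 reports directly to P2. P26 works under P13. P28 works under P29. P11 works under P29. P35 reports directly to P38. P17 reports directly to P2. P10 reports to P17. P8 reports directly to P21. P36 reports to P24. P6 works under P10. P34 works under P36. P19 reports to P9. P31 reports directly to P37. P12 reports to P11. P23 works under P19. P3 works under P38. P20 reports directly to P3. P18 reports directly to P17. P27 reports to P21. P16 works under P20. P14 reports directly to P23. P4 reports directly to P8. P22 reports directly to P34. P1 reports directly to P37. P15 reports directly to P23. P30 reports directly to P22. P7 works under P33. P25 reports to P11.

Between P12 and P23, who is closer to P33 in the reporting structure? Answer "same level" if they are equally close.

P12 is 6 levels below P33; P23 is 3. P23 is higher.

P23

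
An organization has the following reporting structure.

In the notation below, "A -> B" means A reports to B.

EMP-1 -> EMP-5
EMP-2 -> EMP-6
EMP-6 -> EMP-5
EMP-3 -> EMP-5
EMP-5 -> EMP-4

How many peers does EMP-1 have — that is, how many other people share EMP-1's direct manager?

2

EMP-1 reports to EMP-5. EMP-5's other direct reports are EMP-6, EMP-3 — 2 peers.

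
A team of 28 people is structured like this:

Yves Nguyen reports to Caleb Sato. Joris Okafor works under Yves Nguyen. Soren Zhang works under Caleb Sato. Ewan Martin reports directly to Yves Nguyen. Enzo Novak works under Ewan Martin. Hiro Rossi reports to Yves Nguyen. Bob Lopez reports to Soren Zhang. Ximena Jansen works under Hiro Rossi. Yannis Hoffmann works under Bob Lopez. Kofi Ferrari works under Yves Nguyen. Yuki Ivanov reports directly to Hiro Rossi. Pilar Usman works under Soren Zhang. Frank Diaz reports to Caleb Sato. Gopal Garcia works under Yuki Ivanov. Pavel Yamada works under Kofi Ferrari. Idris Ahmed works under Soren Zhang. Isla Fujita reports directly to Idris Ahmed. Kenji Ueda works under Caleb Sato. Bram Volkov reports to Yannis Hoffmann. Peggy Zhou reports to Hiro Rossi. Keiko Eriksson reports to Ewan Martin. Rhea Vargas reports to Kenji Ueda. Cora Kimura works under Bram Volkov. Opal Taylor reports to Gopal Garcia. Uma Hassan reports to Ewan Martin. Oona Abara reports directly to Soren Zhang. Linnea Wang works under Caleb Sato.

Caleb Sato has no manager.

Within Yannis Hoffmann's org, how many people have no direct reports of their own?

The only person in Yannis Hoffmann's organization with no one reporting to them is Cora Kimura. That is 1.

1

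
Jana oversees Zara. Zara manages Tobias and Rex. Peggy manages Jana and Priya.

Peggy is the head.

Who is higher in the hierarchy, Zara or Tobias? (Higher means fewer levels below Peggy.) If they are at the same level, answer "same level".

Zara is 2 levels below Peggy; Tobias is 3. Zara is higher.

Zara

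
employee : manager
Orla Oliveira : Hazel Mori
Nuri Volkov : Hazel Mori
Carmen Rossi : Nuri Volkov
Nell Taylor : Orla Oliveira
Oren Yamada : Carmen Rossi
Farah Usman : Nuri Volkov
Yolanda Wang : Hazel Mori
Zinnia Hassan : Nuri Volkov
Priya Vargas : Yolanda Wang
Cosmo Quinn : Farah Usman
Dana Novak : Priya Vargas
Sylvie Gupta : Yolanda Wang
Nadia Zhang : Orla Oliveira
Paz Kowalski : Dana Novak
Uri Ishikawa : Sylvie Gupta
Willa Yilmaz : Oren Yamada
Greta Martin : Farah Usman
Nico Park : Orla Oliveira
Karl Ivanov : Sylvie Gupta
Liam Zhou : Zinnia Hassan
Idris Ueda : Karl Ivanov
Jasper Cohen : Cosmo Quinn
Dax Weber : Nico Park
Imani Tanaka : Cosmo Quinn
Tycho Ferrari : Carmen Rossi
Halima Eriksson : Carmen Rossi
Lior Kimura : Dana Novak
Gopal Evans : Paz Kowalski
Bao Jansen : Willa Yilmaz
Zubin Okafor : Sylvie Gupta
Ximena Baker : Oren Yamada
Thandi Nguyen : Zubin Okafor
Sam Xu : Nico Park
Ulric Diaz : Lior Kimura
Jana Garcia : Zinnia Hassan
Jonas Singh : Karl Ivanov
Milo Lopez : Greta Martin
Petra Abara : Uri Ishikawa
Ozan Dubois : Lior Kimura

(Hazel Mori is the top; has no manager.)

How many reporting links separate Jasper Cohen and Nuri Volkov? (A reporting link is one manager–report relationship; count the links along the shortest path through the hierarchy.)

3

Jasper Cohen is in Nuri Volkov's organization: the chain from Jasper Cohen up to Nuri Volkov is Jasper Cohen → Cosmo Quinn → Farah Usman → Nuri Volkov, which is 3 links.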